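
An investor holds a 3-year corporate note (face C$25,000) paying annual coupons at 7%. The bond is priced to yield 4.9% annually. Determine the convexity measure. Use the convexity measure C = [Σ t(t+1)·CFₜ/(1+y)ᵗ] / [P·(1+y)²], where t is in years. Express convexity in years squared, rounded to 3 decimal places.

With y = 0.049:
  t   CF        PV=CF/(1+0.049)^t    t·PV        t(t+1)·PV
  1     1,750.00     1,668.2555     1,668.2555       3,336.5110
  2     1,750.00     1,590.3293     3,180.6587       9,541.9761
  3    26,750.00    23,173.8036    69,521.4108     278,085.6431
  Σ                 26,432.3884    74,370.3249     290,964.1301
P = 26,432.3884.
Convexity = Σ t(t+1)·PV / [P·(1+y)²] = 290,964.1301 / (26,432.3884 × 1.100401) = 10.00350.

10.004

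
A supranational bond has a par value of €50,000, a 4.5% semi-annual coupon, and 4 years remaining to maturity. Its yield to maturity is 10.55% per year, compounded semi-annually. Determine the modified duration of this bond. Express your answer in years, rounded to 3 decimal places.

Periodic yield y = 0.05275. First find Macaulay duration:
  t   CF        PV=CF/(1+0.05275)^t    t·PV
  1     1,125.00     1,068.6298     1,068.6298
  2     1,125.00     1,015.0841     2,030.1682
  3     1,125.00       964.2214     2,892.6642
  4     1,125.00       915.9073     3,663.6292
  5     1,125.00       870.0141     4,350.0703
  6     1,125.00       826.4204     4,958.5223
  7     1,125.00       785.0111     5,495.0774
  8    51,125.00    33,886.8594   271,094.8749
  Σ                 40,332.1475   295,553.6363
P = 40,332.1475; Macaulay duration = 295,553.6363 / 40,332.1475 = 7.32799 half-year periods = 3.66400 years.
Modified duration = D_Mac / (1 + y) = 3.66400 / 1.05275 = 3.48040 years.

3.480 years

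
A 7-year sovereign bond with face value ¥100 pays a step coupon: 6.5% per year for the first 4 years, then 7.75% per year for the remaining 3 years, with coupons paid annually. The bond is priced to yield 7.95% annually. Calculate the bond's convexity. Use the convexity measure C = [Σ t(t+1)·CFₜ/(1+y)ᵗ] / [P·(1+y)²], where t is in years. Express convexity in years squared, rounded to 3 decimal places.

37.106

With y = 0.0795:
  t   CF        PV=CF/(1+0.0795)^t    t·PV        t(t+1)·PV
  1         6.50         6.0213         6.0213          12.0426
  2         6.50         5.5779        11.1557          33.4672
  3         6.50         5.1671        15.5012          62.0050
  4         6.50         4.7866        19.1462          95.7310
  5         7.75         5.2867        26.4337         158.6024
  6         7.75         4.8974        29.3844         205.6909
  7       107.75        63.0752       441.5265       3,532.2121
  Σ                     94.8122       549.1692       4,099.7513
P = 94.8122.
Convexity = Σ t(t+1)·PV / [P·(1+y)²] = 4,099.7513 / (94.8122 × 1.165320) = 37.10634.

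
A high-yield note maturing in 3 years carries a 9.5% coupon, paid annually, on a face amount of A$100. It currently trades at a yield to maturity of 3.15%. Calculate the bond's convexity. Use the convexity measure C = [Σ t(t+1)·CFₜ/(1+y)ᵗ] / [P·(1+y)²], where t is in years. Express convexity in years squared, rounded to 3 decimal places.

With y = 0.0315:
  t   CF        PV=CF/(1+0.0315)^t    t·PV        t(t+1)·PV
  1         9.50         9.2099         9.2099          18.4198
  2         9.50         8.9286        17.8573          53.5718
  3       109.50        99.7715       299.3144       1,197.2578
  Σ                    117.9100       326.3816       1,269.2494
P = 117.9100.
Convexity = Σ t(t+1)·PV / [P·(1+y)²] = 1,269.2494 / (117.9100 × 1.063992) = 10.11714.

10.117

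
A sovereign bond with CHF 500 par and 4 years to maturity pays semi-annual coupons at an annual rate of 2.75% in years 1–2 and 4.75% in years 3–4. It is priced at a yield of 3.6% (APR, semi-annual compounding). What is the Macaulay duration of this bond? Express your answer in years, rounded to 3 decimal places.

Periodic yield y = 0.018. Discount each cash flow and weight by its period:
  t   CF        PV=CF/(1+0.018)^t    t·PV
  1        6.875         6.7534         6.7534
  2        6.875         6.6340        13.2681
  3        6.875         6.5167        19.5502
  4        6.875         6.4015        25.6060
  5       11.875        10.8616        54.3081
  6       11.875        10.6696        64.0174
  7       11.875        10.4809        73.3664
  8      511.875       443.7943     3,550.3542
  Σ                    502.1121     3,807.2238
Price P = Σ PV = 502.1121.
Macaulay duration = Σ(t·PV) / P = 3,807.2238 / 502.1121 = 7.58242 half-year periods.
In years: 7.58242 / 2 = 3.79121 years.

3.791 years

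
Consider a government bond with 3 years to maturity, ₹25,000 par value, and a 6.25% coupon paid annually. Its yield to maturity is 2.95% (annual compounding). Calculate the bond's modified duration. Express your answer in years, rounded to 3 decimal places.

2.754 years

Periodic yield y = 0.0295. First find Macaulay duration:
  t   CF        PV=CF/(1+0.0295)^t    t·PV
  1     1,562.50     1,517.7271     1,517.7271
  2     1,562.50     1,474.2371     2,948.4741
  3    26,562.50    24,343.8854    73,031.6561
  Σ                 27,335.8495    77,497.8573
P = 27,335.8495; Macaulay duration = 77,497.8573 / 27,335.8495 = 2.83503 years.
Modified duration = D_Mac / (1 + y) = 2.83503 / 1.0295 = 2.75379 years.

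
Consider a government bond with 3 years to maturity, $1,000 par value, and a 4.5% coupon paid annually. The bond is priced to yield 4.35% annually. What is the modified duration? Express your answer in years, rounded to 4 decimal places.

Periodic yield y = 0.0435. First find Macaulay duration:
  t   CF        PV=CF/(1+0.0435)^t    t·PV
  1        45.00        43.1241        43.1241
  2        45.00        41.3264        82.6528
  3     1,045.00       919.6846     2,759.0539
  Σ                  1,004.1351     2,884.8308
P = 1,004.1351; Macaulay duration = 2,884.8308 / 1,004.1351 = 2.87295 years.
Modified duration = D_Mac / (1 + y) = 2.87295 / 1.0435 = 2.75319 years.

2.7532 years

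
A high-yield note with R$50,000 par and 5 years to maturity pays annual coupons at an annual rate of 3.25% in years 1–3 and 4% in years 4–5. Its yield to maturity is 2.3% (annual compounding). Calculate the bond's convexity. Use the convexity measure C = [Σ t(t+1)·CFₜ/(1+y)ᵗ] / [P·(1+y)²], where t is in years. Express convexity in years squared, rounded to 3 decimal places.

With y = 0.023:
  t   CF        PV=CF/(1+0.023)^t    t·PV        t(t+1)·PV
  1     1,625.00     1,588.4653     1,588.4653       3,176.9306
  2     1,625.00     1,552.7520     3,105.5040       9,316.5120
  3     1,625.00     1,517.8416     4,553.5249      18,214.0997
  4     2,000.00     1,826.1122     7,304.4488      36,522.2442
  5    52,000.00    46,411.4541   232,057.2704   1,392,343.6221
  Σ                 52,896.6252   248,609.2134   1,459,573.4087
P = 52,896.6252.
Convexity = Σ t(t+1)·PV / [P·(1+y)²] = 1,459,573.4087 / (52,896.6252 × 1.046529) = 26.36615.

26.366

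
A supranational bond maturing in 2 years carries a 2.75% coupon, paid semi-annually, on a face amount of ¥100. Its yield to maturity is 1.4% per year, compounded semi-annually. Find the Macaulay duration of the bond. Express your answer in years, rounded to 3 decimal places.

Periodic yield y = 0.007. Discount each cash flow and weight by its period:
  t   CF        PV=CF/(1+0.007)^t    t·PV
  1        1.375         1.3654         1.3654
  2        1.375         1.3560         2.7119
  3        1.375         1.3465         4.0396
  4      101.375        98.5855       394.3419
  Σ                    102.6534       402.4589
Price P = Σ PV = 102.6534.
Macaulay duration = Σ(t·PV) / P = 402.4589 / 102.6534 = 3.92056 half-year periods.
In years: 3.92056 / 2 = 1.96028 years.

1.960 years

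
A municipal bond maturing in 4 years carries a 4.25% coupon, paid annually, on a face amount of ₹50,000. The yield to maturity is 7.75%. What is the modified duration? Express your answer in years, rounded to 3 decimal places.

3.475 years

Periodic yield y = 0.0775. First find Macaulay duration:
  t   CF        PV=CF/(1+0.0775)^t    t·PV
  1     2,125.00     1,972.1578     1,972.1578
  2     2,125.00     1,830.3088     3,660.6177
  3     2,125.00     1,698.6625     5,095.9875
  4    52,125.00    38,670.2476   154,680.9903
  Σ                 44,171.3767   165,409.7533
P = 44,171.3767; Macaulay duration = 165,409.7533 / 44,171.3767 = 3.74473 years.
Modified duration = D_Mac / (1 + y) = 3.74473 / 1.0775 = 3.47538 years.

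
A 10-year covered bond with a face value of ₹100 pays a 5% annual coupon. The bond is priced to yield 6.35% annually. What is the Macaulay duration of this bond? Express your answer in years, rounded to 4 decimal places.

Periodic yield y = 0.0635. Discount each cash flow and weight by its year:
  t   CF        PV=CF/(1+0.0635)^t    t·PV
  1         5.00         4.7015         4.7015
  2         5.00         4.4207         8.8415
  3         5.00         4.1568        12.4704
  4         5.00         3.9086        15.6344
  5         5.00         3.6752        18.3761
  6         5.00         3.4558        20.7346
  7         5.00         3.2494        22.7460
  8         5.00         3.0554        24.4433
  9         5.00         2.8730        25.8568
  10      105.00        56.7302       567.3021
  Σ                     90.2266       721.1066
Price P = Σ PV = 90.2266.
Macaulay duration = Σ(t·PV) / P = 721.1066 / 90.2266 = 7.99217 years.

7.9922 years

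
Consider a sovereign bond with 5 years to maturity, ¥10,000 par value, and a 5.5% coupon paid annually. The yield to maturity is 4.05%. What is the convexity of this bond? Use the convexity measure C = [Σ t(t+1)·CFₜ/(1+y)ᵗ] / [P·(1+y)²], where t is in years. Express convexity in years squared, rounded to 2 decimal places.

With y = 0.0405:
  t   CF        PV=CF/(1+0.0405)^t    t·PV        t(t+1)·PV
  1       550.00       528.5920       528.5920       1,057.1840
  2       550.00       508.0173     1,016.0346       3,048.1039
  3       550.00       488.2435     1,464.7304       5,858.9215
  4       550.00       469.2393     1,876.9571       9,384.7854
  5    10,550.00     8,650.5165    43,252.5823     259,515.4938
  Σ                 10,644.6085    48,138.8964     278,864.4888
P = 10,644.6085.
Convexity = Σ t(t+1)·PV / [P·(1+y)²] = 278,864.4888 / (10,644.6085 × 1.082640) = 24.19799.

24.20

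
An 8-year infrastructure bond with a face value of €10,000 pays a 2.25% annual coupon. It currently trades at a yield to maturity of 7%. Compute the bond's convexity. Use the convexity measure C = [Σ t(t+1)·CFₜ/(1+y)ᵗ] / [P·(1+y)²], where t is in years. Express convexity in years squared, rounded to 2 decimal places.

55.44

With y = 0.07:
  t   CF        PV=CF/(1+0.07)^t    t·PV        t(t+1)·PV
  1       225.00       210.2804       210.2804         420.5607
  2       225.00       196.5237       393.0474       1,179.1423
  3       225.00       183.6670       551.0011       2,204.0043
  4       225.00       171.6514       686.6057       3,433.0285
  5       225.00       160.4219       802.1095       4,812.6567
  6       225.00       149.9270       899.5620       6,296.9340
  7       225.00       140.1187       980.8308       7,846.6467
  8    10,225.00     5,951.0431    47,608.3448     428,475.1028
  Σ                  7,163.6332    52,131.7816     454,668.0760
P = 7,163.6332.
Convexity = Σ t(t+1)·PV / [P·(1+y)²] = 454,668.0760 / (7,163.6332 × 1.144900) = 55.43621.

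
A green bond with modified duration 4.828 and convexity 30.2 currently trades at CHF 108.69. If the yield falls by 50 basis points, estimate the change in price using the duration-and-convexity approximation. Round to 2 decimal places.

Duration effect: -D_mod·Δy = -4.828 × (-0.005) = +0.024140
Convexity effect: ½·C·(Δy)² = 0.5 × 30.2 × (-0.005)² = +0.0003775
ΔP/P ≈ +0.024140 + 0.0003775 = +0.0245175
ΔP ≈ 108.69 × (+0.0245175) = +2.664807075.

+CHF 2.66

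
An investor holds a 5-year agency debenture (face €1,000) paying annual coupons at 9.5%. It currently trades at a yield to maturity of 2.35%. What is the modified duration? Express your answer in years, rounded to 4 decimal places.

4.2206 years

Periodic yield y = 0.0235. First find Macaulay duration:
  t   CF        PV=CF/(1+0.0235)^t    t·PV
  1        95.00        92.8188        92.8188
  2        95.00        90.6876       181.3752
  3        95.00        88.6054       265.8161
  4        95.00        86.5710       346.2838
  5     1,095.00       974.9333     4,874.6663
  Σ                  1,333.6159     5,760.9602
P = 1,333.6159; Macaulay duration = 5,760.9602 / 1,333.6159 = 4.31980 years.
Modified duration = D_Mac / (1 + y) = 4.31980 / 1.0235 = 4.22062 years.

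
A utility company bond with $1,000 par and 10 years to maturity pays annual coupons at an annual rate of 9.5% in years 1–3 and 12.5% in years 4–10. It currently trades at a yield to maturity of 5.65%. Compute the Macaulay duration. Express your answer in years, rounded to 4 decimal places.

Periodic yield y = 0.0565. Discount each cash flow and weight by its year:
  t   CF        PV=CF/(1+0.0565)^t    t·PV
  1        95.00        89.9195        89.9195
  2        95.00        85.1108       170.2216
  3        95.00        80.5592       241.6776
  4       125.00       100.3303       401.3211
  5       125.00        94.9648       474.8238
  6       125.00        89.8862       539.3172
  7       125.00        85.0792       595.5545
  8       125.00        80.5293       644.2345
  9       125.00        76.2227       686.0046
  10    1,125.00       649.3181     6,493.1810
  Σ                  1,431.9201    10,336.2554
Price P = Σ PV = 1,431.9201.
Macaulay duration = Σ(t·PV) / P = 10,336.2554 / 1,431.9201 = 7.21846 years.

7.2185 years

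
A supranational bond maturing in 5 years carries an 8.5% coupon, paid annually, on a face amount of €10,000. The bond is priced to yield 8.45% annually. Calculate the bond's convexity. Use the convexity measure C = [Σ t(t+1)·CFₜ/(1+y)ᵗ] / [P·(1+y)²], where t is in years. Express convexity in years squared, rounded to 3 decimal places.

20.634

With y = 0.0845:
  t   CF        PV=CF/(1+0.0845)^t    t·PV        t(t+1)·PV
  1       850.00       783.7713       783.7713       1,567.5426
  2       850.00       722.7029     1,445.4059       4,336.2176
  3       850.00       666.3927     1,999.1782       7,996.7129
  4       850.00       614.4700     2,457.8801      12,289.4005
  5    10,850.00     7,232.3920    36,161.9599     216,971.7597
  Σ                 10,019.7290    42,848.1954     243,161.6332
P = 10,019.7290.
Convexity = Σ t(t+1)·PV / [P·(1+y)²] = 243,161.6332 / (10,019.7290 × 1.176140) = 20.63384.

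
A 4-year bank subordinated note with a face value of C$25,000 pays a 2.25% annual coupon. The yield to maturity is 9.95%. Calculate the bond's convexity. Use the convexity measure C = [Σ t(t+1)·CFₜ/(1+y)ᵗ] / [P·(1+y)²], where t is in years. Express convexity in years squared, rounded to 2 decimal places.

With y = 0.0995:
  t   CF        PV=CF/(1+0.0995)^t    t·PV        t(t+1)·PV
  1       562.50       511.5962       511.5962       1,023.1924
  2       562.50       465.2989       930.5979       2,791.7936
  3       562.50       423.1914     1,269.5742       5,078.2967
  4    25,562.50    17,491.3122    69,965.2486     349,826.2432
  Σ                 18,891.3987    72,677.0169     358,719.5259
P = 18,891.3987.
Convexity = Σ t(t+1)·PV / [P·(1+y)²] = 358,719.5259 / (18,891.3987 × 1.208900) = 15.70726.

15.71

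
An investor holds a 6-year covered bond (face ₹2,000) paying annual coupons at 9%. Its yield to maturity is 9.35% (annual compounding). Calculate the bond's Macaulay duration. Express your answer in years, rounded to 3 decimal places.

Periodic yield y = 0.0935. Discount each cash flow and weight by its year:
  t   CF        PV=CF/(1+0.0935)^t    t·PV
  1       180.00       164.6091       164.6091
  2       180.00       150.5341       301.0682
  3       180.00       137.6627       412.9880
  4       180.00       125.8918       503.5671
  5       180.00       115.1274       575.6368
  6     2,180.00     1,275.0986     7,650.5916
  Σ                  1,968.9236     9,608.4608
Price P = Σ PV = 1,968.9236.
Macaulay duration = Σ(t·PV) / P = 9,608.4608 / 1,968.9236 = 4.88006 years.

4.880 years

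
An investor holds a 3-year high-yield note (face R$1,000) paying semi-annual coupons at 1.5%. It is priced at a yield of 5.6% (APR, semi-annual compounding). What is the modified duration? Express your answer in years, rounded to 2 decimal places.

Periodic yield y = 0.028. First find Macaulay duration:
  t   CF        PV=CF/(1+0.028)^t    t·PV
  1         7.50         7.2957         7.2957
  2         7.50         7.0970        14.1940
  3         7.50         6.9037        20.7111
  4         7.50         6.7157        26.8626
  5         7.50         6.5327        32.6637
  6     1,007.50       853.6628     5,121.9769
  Σ                    888.2077     5,223.7041
P = 888.2077; Macaulay duration = 5,223.7041 / 888.2077 = 5.88117 half-year periods = 2.94059 years.
Modified duration = D_Mac / (1 + y) = 2.94059 / 1.028 = 2.86049 years.

2.86 years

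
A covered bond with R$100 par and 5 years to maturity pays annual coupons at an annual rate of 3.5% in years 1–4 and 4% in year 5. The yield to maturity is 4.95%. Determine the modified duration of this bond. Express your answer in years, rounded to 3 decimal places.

4.442 years

Periodic yield y = 0.0495. First find Macaulay duration:
  t   CF        PV=CF/(1+0.0495)^t    t·PV
  1         3.50         3.3349         3.3349
  2         3.50         3.1776         6.3553
  3         3.50         3.0278         9.0833
  4         3.50         2.8849        11.5398
  5       104.00        81.6810       408.4051
  Σ                     94.1063       438.7183
P = 94.1063; Macaulay duration = 438.7183 / 94.1063 = 4.66195 years.
Modified duration = D_Mac / (1 + y) = 4.66195 / 1.0495 = 4.44206 years.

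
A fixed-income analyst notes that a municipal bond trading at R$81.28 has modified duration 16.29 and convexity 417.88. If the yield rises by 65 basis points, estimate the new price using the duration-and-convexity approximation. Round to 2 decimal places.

R$73.39

Duration effect: -D_mod·Δy = -16.29 × (+0.0065) = -0.105885
Convexity effect: ½·C·(Δy)² = 0.5 × 417.88 × (0.0065)² = +0.008827715
ΔP/P ≈ -0.105885 + 0.008827715 = -0.097057285
New price ≈ 81.28 × (1 - 0.097057285) = 73.3911838752.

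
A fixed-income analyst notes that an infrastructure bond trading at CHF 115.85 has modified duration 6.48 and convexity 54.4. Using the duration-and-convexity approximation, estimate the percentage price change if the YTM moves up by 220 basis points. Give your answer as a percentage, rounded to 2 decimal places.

Duration effect: -D_mod·Δy = -6.48 × (+0.022) = -0.142560
Convexity effect: ½·C·(Δy)² = 0.5 × 54.4 × (0.022)² = +0.0131648
ΔP/P ≈ -0.142560 + 0.0131648 = -0.1293952
= -12.93952%.

-12.94%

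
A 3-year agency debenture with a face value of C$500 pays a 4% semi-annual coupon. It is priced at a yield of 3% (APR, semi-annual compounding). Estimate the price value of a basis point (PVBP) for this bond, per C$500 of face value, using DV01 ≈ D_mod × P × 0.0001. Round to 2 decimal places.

Periodic yield y = 0.015.
  t   CF        PV=CF/(1+0.015)^t    t·PV
  1        10.00         9.8522         9.8522
  2        10.00         9.7066        19.4132
  3        10.00         9.5632        28.6895
  4        10.00         9.4218        37.6874
  5        10.00         9.2826        46.4130
  6       510.00       466.4165     2,798.4991
  Σ                    514.2430     2,940.5545
P = 514.2430; D_Mac = 5.71822 half-year periods = 2.85911 yrs; D_mod = 2.81686 yrs.
DV01 ≈ 2.81686 × 514.2430 × 0.0001 = 0.144855.

C$0.14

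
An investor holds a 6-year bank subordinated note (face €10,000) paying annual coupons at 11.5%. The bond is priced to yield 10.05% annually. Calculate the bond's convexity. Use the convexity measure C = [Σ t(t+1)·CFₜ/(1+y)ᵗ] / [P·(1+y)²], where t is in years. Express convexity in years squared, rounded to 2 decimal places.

With y = 0.1005:
  t   CF        PV=CF/(1+0.1005)^t    t·PV        t(t+1)·PV
  1     1,150.00     1,044.9796     1,044.9796       2,089.9591
  2     1,150.00       949.5498     1,899.0996       5,697.2988
  3     1,150.00       862.8349     2,588.5047      10,354.0187
  4     1,150.00       784.0390     3,136.1559      15,680.7795
  5     1,150.00       712.4389     3,562.1943      21,373.1661
  6    11,150.00     6,276.7465    37,660.4787     263,623.3512
  Σ                 10,630.5885    49,891.4128     318,818.5734
P = 10,630.5885.
Convexity = Σ t(t+1)·PV / [P·(1+y)²] = 318,818.5734 / (10,630.5885 × 1.211100) = 24.76317.

24.76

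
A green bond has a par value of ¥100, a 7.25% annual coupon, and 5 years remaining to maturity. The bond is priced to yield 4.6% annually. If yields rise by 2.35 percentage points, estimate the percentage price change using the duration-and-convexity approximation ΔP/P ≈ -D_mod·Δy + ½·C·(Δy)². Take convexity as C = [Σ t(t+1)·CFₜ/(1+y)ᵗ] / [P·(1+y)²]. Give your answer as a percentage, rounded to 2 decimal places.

With y = 0.046:
  t   CF        PV=CF/(1+0.046)^t    t·PV        t(t+1)·PV
  1         7.25         6.9312         6.9312          13.8623
  2         7.25         6.6264        13.2527          39.7581
  3         7.25         6.3349        19.0048          76.0194
  4         7.25         6.0564        24.2254         121.1271
  5       107.25        85.6523       428.2614       2,569.5681
  Σ                    111.6011       491.6755       2,820.3350
P = 111.6011; D_Mac = 4.40565 yrs; D_mod = 4.21190 yrs; C = 23.09771.
Duration effect: -4.21190 × (+0.0235) = -0.098980
Convexity effect: 0.5 × 23.09771 × (0.0235)² = +0.0063779
ΔP/P ≈ -0.098980 + 0.0063779 = -0.092602 = -9.2602%.

-9.26%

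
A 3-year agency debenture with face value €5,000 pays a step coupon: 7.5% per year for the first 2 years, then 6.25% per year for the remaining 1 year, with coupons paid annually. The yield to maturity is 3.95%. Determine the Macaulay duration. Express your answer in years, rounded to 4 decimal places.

2.8035 years

Periodic yield y = 0.0395. Discount each cash flow and weight by its year:
  t   CF        PV=CF/(1+0.0395)^t    t·PV
  1       375.00       360.7504       360.7504
  2       375.00       347.0422       694.0844
  3     5,312.50     4,729.6114    14,188.8343
  Σ                  5,437.4040    15,243.6690
Price P = Σ PV = 5,437.4040.
Macaulay duration = Σ(t·PV) / P = 15,243.6690 / 5,437.4040 = 2.80348 years.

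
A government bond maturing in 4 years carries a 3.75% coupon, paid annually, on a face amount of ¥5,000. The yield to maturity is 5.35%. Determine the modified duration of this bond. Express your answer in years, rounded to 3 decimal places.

3.589 years

Periodic yield y = 0.0535. First find Macaulay duration:
  t   CF        PV=CF/(1+0.0535)^t    t·PV
  1       187.50       177.9782       177.9782
  2       187.50       168.9399       337.8798
  3       187.50       160.3606       481.0818
  4     5,187.50     4,211.3366    16,845.3462
  Σ                  4,718.6152    17,842.2859
P = 4,718.6152; Macaulay duration = 17,842.2859 / 4,718.6152 = 3.78125 years.
Modified duration = D_Mac / (1 + y) = 3.78125 / 1.0535 = 3.58923 years.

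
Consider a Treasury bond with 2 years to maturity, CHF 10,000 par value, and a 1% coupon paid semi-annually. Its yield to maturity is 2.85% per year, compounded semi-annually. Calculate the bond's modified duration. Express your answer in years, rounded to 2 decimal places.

1.96 years

Periodic yield y = 0.01425. First find Macaulay duration:
  t   CF        PV=CF/(1+0.01425)^t    t·PV
  1        50.00        49.2975        49.2975
  2        50.00        48.6049        97.2098
  3        50.00        47.9220       143.7660
  4    10,050.00     9,496.9903    37,987.9614
  Σ                  9,642.8147    38,278.2347
P = 9,642.8147; Macaulay duration = 38,278.2347 / 9,642.8147 = 3.96961 half-year periods = 1.98481 years.
Modified duration = D_Mac / (1 + y) = 1.98481 / 1.01425 = 1.95692 years.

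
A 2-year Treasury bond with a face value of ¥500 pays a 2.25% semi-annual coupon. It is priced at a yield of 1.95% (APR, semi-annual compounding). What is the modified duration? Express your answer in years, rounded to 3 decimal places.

1.948 years

Periodic yield y = 0.00975. First find Macaulay duration:
  t   CF        PV=CF/(1+0.00975)^t    t·PV
  1        5.625         5.5707         5.5707
  2        5.625         5.5169        11.0338
  3        5.625         5.4636        16.3909
  4      505.625       486.3771     1,945.5083
  Σ                    502.9283     1,978.5036
P = 502.9283; Macaulay duration = 1,978.5036 / 502.9283 = 3.93397 half-year periods = 1.96698 years.
Modified duration = D_Mac / (1 + y) = 1.96698 / 1.00975 = 1.94799 years.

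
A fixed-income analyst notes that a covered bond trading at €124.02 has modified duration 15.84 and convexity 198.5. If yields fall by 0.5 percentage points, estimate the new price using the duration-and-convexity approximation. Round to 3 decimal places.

Duration effect: -D_mod·Δy = -15.84 × (-0.005) = +0.079200
Convexity effect: ½·C·(Δy)² = 0.5 × 198.5 × (-0.005)² = +0.00248125
ΔP/P ≈ +0.079200 + 0.00248125 = +0.08168125
New price ≈ 124.02 × (1 + 0.08168125) = 134.150108625.

€134.150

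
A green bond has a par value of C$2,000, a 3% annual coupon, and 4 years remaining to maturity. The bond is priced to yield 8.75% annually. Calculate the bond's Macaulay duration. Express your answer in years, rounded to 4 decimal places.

3.8070 years

Periodic yield y = 0.0875. Discount each cash flow and weight by its year:
  t   CF        PV=CF/(1+0.0875)^t    t·PV
  1        60.00        55.1724        55.1724
  2        60.00        50.7333       101.4665
  3        60.00        46.6513       139.9538
  4     2,060.00     1,472.8216     5,891.2866
  Σ                  1,625.3786     6,187.8793
Price P = Σ PV = 1,625.3786.
Macaulay duration = Σ(t·PV) / P = 6,187.8793 / 1,625.3786 = 3.80704 years.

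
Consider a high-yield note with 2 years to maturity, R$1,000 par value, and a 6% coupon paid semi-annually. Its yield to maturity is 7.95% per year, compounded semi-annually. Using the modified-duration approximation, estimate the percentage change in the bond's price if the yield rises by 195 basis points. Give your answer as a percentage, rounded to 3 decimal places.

Periodic yield y = 0.03975. Modified duration first:
  t   CF        PV=CF/(1+0.03975)^t    t·PV
  1        30.00        28.8531        28.8531
  2        30.00        27.7500        55.5001
  3        30.00        26.6891        80.0674
  4     1,030.00       881.2954     3,525.1816
  Σ                    964.5877     3,689.6022
P = 964.5877; D_Mac = 3.82506 half-year periods = 1.91253 yrs; D_mod = 1.91253/(1+0.03975) = 1.83941 yrs.
ΔP/P ≈ -D_mod · Δy = -1.83941 × (+0.0195) = -0.035869 = -3.5869%.

-3.587%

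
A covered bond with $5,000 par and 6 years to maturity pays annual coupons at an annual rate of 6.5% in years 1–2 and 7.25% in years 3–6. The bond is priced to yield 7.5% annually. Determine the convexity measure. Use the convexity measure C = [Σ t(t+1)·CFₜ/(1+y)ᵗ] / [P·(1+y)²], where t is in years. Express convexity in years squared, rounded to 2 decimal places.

With y = 0.075:
  t   CF        PV=CF/(1+0.075)^t    t·PV        t(t+1)·PV
  1       325.00       302.3256       302.3256         604.6512
  2       325.00       281.2331       562.4662       1,687.3986
  3       362.50       291.7982       875.3946       3,501.5785
  4       362.50       271.4402     1,085.7608       5,428.8038
  5       362.50       252.5025     1,262.5125       7,575.0751
  6     5,362.50     3,474.6936    20,848.1619     145,937.1330
  Σ                  4,873.9932    24,936.6215     164,734.6402
P = 4,873.9932.
Convexity = Σ t(t+1)·PV / [P·(1+y)²] = 164,734.6402 / (4,873.9932 × 1.155625) = 29.24712.

29.25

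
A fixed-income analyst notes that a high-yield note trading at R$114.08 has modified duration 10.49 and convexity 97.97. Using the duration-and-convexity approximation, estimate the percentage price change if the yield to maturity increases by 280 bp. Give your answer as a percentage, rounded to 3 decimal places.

Duration effect: -D_mod·Δy = -10.49 × (+0.028) = -0.293720
Convexity effect: ½·C·(Δy)² = 0.5 × 97.97 × (0.028)² = +0.03840424
ΔP/P ≈ -0.293720 + 0.03840424 = -0.25531576
= -25.531576%.

-25.532%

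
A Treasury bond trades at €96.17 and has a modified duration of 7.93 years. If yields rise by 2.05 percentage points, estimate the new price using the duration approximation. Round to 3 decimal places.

€80.536

Duration approximation: ΔP/P ≈ -D_mod · Δy = -7.93 × (+0.0205) = -0.162565.
New price ≈ 96.17 × (1 - 0.162565) = 80.53612395.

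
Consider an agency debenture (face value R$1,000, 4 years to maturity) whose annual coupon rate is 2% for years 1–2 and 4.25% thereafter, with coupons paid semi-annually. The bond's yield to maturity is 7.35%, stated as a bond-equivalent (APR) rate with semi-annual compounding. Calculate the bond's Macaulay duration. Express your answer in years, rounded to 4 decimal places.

3.8202 years

Periodic yield y = 0.03675. Discount each cash flow and weight by its period:
  t   CF        PV=CF/(1+0.03675)^t    t·PV
  1        10.00         9.6455         9.6455
  2        10.00         9.3036        18.6072
  3        10.00         8.9738        26.9215
  4        10.00         8.6557        34.6229
  5        21.25        17.7414        88.7072
  6        21.25        17.1125       102.6753
  7        21.25        16.5060       115.5417
  8     1,021.25       765.1379     6,121.1032
  Σ                    853.0765     6,517.8246
Price P = Σ PV = 853.0765.
Macaulay duration = Σ(t·PV) / P = 6,517.8246 / 853.0765 = 7.64037 half-year periods.
In years: 7.64037 / 2 = 3.82019 years.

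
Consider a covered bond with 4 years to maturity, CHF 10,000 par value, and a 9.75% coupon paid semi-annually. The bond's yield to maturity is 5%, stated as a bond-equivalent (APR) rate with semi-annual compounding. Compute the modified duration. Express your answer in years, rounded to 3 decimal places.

Periodic yield y = 0.025. First find Macaulay duration:
  t   CF        PV=CF/(1+0.025)^t    t·PV
  1       487.50       475.6098       475.6098
  2       487.50       464.0095       928.0190
  3       487.50       452.6922     1,358.0766
  4       487.50       441.6509     1,766.6038
  5       487.50       430.8790     2,154.3948
  6       487.50       420.3697     2,522.2183
  7       487.50       410.1168     2,870.8176
  8    10,487.50     8,607.5797    68,860.6373
  Σ                 11,702.9076    80,936.3773
P = 11,702.9076; Macaulay duration = 80,936.3773 / 11,702.9076 = 6.91592 half-year periods = 3.45796 years.
Modified duration = D_Mac / (1 + y) = 3.45796 / 1.025 = 3.37362 years.

3.374 years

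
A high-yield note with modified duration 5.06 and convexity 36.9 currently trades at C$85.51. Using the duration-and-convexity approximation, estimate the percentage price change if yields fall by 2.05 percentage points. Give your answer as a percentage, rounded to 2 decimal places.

+11.15%

Duration effect: -D_mod·Δy = -5.06 × (-0.0205) = +0.103730
Convexity effect: ½·C·(Δy)² = 0.5 × 36.9 × (-0.0205)² = +0.0077536125
ΔP/P ≈ +0.103730 + 0.0077536125 = +0.1114836125
= +11.14836125%.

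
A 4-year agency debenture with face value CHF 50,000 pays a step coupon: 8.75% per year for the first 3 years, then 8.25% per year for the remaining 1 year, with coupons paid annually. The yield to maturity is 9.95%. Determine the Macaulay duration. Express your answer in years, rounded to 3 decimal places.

Periodic yield y = 0.0995. Discount each cash flow and weight by its year:
  t   CF        PV=CF/(1+0.0995)^t    t·PV
  1     4,375.00     3,979.0814     3,979.0814
  2     4,375.00     3,618.9917     7,237.9834
  3     4,375.00     3,291.4886     9,874.4658
  4    54,125.00    37,035.3945   148,141.5778
  Σ                 47,924.9562   169,233.1085
Price P = Σ PV = 47,924.9562.
Macaulay duration = Σ(t·PV) / P = 169,233.1085 / 47,924.9562 = 3.53121 years.

3.531 years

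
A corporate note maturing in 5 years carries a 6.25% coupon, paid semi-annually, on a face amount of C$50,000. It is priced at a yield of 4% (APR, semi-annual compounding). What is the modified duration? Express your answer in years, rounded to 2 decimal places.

Periodic yield y = 0.02. First find Macaulay duration:
  t   CF        PV=CF/(1+0.02)^t    t·PV
  1     1,562.50     1,531.8627     1,531.8627
  2     1,562.50     1,501.8262     3,003.6524
  3     1,562.50     1,472.3786     4,417.1359
  4     1,562.50     1,443.5085     5,774.0339
  5     1,562.50     1,415.2044     7,076.0220
  6     1,562.50     1,387.4553     8,324.7317
  7     1,562.50     1,360.2503     9,521.7520
  8     1,562.50     1,333.5787    10,668.6296
  9     1,562.50     1,307.4301    11,766.8709
  10   51,562.50    42,299.2092   422,992.0921
  Σ                 55,052.7041   485,076.7833
P = 55,052.7041; Macaulay duration = 485,076.7833 / 55,052.7041 = 8.81113 half-year periods = 4.40557 years.
Modified duration = D_Mac / (1 + y) = 4.40557 / 1.02 = 4.31918 years.

4.32 years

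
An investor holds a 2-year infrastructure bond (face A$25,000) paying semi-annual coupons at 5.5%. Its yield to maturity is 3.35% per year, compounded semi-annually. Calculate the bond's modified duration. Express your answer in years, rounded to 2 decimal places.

Periodic yield y = 0.01675. First find Macaulay duration:
  t   CF        PV=CF/(1+0.01675)^t    t·PV
  1       687.50       676.1741       676.1741
  2       687.50       665.0348     1,330.0695
  3       687.50       654.0789     1,962.2368
  4    25,687.50    24,036.1616    96,144.6463
  Σ                 26,031.4494   100,113.1267
P = 26,031.4494; Macaulay duration = 100,113.1267 / 26,031.4494 = 3.84585 half-year periods = 1.92293 years.
Modified duration = D_Mac / (1 + y) = 1.92293 / 1.01675 = 1.89125 years.

1.89 years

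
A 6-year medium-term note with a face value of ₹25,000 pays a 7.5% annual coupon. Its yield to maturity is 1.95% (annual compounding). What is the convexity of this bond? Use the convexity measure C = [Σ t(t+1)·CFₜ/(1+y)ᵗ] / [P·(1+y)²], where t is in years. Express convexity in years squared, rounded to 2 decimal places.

33.07

With y = 0.0195:
  t   CF        PV=CF/(1+0.0195)^t    t·PV        t(t+1)·PV
  1     1,875.00     1,839.1368     1,839.1368       3,678.2737
  2     1,875.00     1,803.9596     3,607.9192      10,823.7577
  3     1,875.00     1,769.4552     5,308.3657      21,233.4629
  4     1,875.00     1,735.6108     6,942.4433      34,712.2166
  5     1,875.00     1,702.4138     8,512.0688      51,072.4129
  6    26,875.00    23,934.5404   143,607.2423   1,005,250.6964
  Σ                 32,785.1167   169,817.1763   1,126,770.8202
P = 32,785.1167.
Convexity = Σ t(t+1)·PV / [P·(1+y)²] = 1,126,770.8202 / (32,785.1167 × 1.039380) = 33.06621.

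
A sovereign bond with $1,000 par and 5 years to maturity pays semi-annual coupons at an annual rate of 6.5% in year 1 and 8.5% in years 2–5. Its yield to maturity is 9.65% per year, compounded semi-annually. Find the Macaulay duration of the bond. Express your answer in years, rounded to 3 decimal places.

4.221 years

Periodic yield y = 0.04825. Discount each cash flow and weight by its period:
  t   CF        PV=CF/(1+0.04825)^t    t·PV
  1        32.50        31.0041        31.0041
  2        32.50        29.5770        59.1539
  3        42.50        36.8973       110.6918
  4        42.50        35.1989       140.7957
  5        42.50        33.5788       167.8938
  6        42.50        32.0332       192.1989
  7        42.50        30.5587       213.9109
  8        42.50        29.1521       233.2169
  9        42.50        27.8103       250.2924
  10    1,042.50       650.7697     6,507.6974
  Σ                    936.5799     7,906.8558
Price P = Σ PV = 936.5799.
Macaulay duration = Σ(t·PV) / P = 7,906.8558 / 936.5799 = 8.44226 half-year periods.
In years: 8.44226 / 2 = 4.22113 years.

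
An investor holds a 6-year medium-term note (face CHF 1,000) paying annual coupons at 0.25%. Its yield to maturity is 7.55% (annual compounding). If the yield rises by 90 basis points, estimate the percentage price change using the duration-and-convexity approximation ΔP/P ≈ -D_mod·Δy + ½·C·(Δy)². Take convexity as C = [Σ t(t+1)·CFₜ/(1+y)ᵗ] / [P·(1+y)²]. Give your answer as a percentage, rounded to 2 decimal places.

-4.84%

With y = 0.0755:
  t   CF        PV=CF/(1+0.0755)^t    t·PV        t(t+1)·PV
  1         2.50         2.3245         2.3245           4.6490
  2         2.50         2.1613         4.3226          12.9679
  3         2.50         2.0096         6.0288          24.1152
  4         2.50         1.8685         7.4741          37.3705
  5         2.50         1.7374         8.6868          52.1206
  6     1,002.50       647.7716     3,886.6295      27,206.4065
  Σ                    657.8729     3,915.4663      27,337.6296
P = 657.8729; D_Mac = 5.95171 yrs; D_mod = 5.53390 yrs; C = 35.92510.
Duration effect: -5.53390 × (+0.009) = -0.049805
Convexity effect: 0.5 × 35.92510 × (0.009)² = +0.0014550
ΔP/P ≈ -0.049805 + 0.0014550 = -0.048350 = -4.8350%.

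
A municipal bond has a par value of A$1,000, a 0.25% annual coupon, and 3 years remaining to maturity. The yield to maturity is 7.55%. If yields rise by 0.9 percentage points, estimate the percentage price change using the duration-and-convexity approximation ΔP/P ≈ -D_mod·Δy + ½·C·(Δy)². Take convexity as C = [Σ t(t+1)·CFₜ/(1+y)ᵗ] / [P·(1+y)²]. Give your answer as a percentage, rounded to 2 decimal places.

With y = 0.0755:
  t   CF        PV=CF/(1+0.0755)^t    t·PV        t(t+1)·PV
  1         2.50         2.3245         2.3245           4.6490
  2         2.50         2.1613         4.3226          12.9679
  3     1,002.50       805.8480     2,417.5440       9,670.1761
  Σ                    810.3338     2,424.1912       9,687.7930
P = 810.3338; D_Mac = 2.99160 yrs; D_mod = 2.78159 yrs; C = 10.33570.
Duration effect: -2.78159 × (+0.009) = -0.025034
Convexity effect: 0.5 × 10.33570 × (0.009)² = +0.0004186
ΔP/P ≈ -0.025034 + 0.0004186 = -0.024616 = -2.4616%.

-2.46%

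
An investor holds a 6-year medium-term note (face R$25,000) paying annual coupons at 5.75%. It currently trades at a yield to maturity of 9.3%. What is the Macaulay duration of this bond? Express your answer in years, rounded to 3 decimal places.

5.163 years

Periodic yield y = 0.093. Discount each cash flow and weight by its year:
  t   CF        PV=CF/(1+0.093)^t    t·PV
  1     1,437.50     1,315.1876     1,315.1876
  2     1,437.50     1,203.2823     2,406.5646
  3     1,437.50     1,100.8987     3,302.6962
  4     1,437.50     1,007.2266     4,028.9066
  5     1,437.50       921.5248     4,607.6242
  6    26,437.50    15,505.9869    93,035.9215
  Σ                 21,054.1070   108,696.9005
Price P = Σ PV = 21,054.1070.
Macaulay duration = Σ(t·PV) / P = 108,696.9005 / 21,054.1070 = 5.16274 years.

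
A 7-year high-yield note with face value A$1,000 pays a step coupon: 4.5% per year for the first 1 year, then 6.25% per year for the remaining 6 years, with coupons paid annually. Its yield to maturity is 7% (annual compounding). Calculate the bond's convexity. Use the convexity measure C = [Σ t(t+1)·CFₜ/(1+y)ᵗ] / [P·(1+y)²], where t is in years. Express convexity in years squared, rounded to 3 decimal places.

With y = 0.07:
  t   CF        PV=CF/(1+0.07)^t    t·PV        t(t+1)·PV
  1        45.00        42.0561        42.0561          84.1121
  2        62.50        54.5899       109.1798         327.5395
  3        62.50        51.0186       153.0559         612.2234
  4        62.50        47.6810       190.7238         953.6190
  5        62.50        44.5616       222.8082       1,336.8491
  6        62.50        41.6464       249.8783       1,749.1483
  7     1,062.50       661.6716     4,631.7012      37,053.6096
  Σ                    943.2252     5,599.4033      42,117.1012
P = 943.2252.
Convexity = Σ t(t+1)·PV / [P·(1+y)²] = 42,117.1012 / (943.2252 × 1.144900) = 39.00098.

39.001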